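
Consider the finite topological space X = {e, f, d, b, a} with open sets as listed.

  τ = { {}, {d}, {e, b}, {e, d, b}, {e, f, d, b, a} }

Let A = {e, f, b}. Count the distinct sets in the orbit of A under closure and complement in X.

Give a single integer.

complement {d, a}; its interior {d}; cl(A) = X∖{d} = {e, f, b, a}
With k = closure, c = complement:
  1. A     = {e, f, b}
  2. kA    = {e, f, b, a}
  3. cA    = {d, a}
  4. ckA   = {d}
  5. kcA   = {f, d, a}
  6. ckcA  = {e, b}
k, c of each give nothing new

6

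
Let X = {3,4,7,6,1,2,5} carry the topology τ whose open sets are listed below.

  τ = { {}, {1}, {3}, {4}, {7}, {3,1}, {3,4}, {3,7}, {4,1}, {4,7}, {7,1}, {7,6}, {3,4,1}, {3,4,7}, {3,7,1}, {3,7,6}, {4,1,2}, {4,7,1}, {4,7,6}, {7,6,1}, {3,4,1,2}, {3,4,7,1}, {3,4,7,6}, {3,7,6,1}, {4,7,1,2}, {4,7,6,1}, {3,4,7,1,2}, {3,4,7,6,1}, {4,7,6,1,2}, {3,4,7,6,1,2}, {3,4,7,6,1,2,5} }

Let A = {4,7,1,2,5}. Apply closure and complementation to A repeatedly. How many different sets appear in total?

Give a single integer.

complement {3,6}; its interior {3}; cl(A) = X∖{3} = {4,7,6,1,2,5}
With k = closure, c = complement:
  1. A     = {4,7,1,2,5}
  2. kA    = {4,7,6,1,2,5}
  3. cA    = {3,6}
  4. ckA   = {3}
  5. kcA   = {3,6,5}
  6. kckA  = {3,5}
  7. ckcA  = {4,7,1,2}
  8. ckckA = {4,7,6,1,2}
k, c of each give nothing new

8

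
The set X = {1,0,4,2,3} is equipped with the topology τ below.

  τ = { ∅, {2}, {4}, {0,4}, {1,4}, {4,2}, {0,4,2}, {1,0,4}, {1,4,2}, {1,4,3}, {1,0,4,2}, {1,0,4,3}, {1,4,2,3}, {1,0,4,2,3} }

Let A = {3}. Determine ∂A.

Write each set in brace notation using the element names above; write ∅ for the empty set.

U open, U⊆A: ∅. int(A) = ⋃ = ∅
X∖A={1,0,4,2}, int(X∖A)={1,0,4,2}, hence cl(A)={3}
∂A: remove int from cl → {3}

{3}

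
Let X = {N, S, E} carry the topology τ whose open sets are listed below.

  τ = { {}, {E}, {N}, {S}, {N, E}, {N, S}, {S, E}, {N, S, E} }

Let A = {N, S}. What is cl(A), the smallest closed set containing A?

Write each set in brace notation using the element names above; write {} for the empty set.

{N, S}

X∖A={E}, int(X∖A)={E}, hence cl(A)={N, S}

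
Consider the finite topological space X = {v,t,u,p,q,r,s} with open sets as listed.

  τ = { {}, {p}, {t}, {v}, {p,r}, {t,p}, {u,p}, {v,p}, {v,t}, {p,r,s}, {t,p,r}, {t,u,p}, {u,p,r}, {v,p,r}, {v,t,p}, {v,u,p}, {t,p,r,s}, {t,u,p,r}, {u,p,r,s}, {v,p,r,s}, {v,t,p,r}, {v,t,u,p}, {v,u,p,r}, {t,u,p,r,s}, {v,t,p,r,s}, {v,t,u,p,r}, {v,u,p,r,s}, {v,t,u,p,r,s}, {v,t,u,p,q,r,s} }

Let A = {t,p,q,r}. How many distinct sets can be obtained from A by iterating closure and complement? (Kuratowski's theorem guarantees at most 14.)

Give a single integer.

cl via duality: int({v,u,s}) = {v}, so X∖{v} = {t,u,p,q,r,s}
Write k for closure, c for complement:
  1. A     = {t,p,q,r}
  2. kA    = {t,u,p,q,r,s}
  3. cA    = {v,u,s}
  4. ckA   = {v}
  5. kcA   = {v,u,q,s}
  6. kckA  = {v,q}
  7. ckcA  = {t,p,r}
  8. ckckA = {t,u,p,r,s}
applying k or c yields no new set

8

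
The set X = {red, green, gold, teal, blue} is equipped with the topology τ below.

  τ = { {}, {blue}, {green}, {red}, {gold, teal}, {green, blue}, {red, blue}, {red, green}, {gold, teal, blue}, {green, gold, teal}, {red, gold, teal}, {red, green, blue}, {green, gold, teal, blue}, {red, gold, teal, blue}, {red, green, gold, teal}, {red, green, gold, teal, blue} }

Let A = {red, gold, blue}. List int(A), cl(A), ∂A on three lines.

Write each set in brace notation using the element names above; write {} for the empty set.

open subsets of A: {}, {red}, {blue}, {red, blue}; so int(A) = {red, blue}
closure: X∖int(X∖A) = X∖{green} = {red, gold, teal, blue}
∂A = {red, gold, teal, blue} minus {red, blue} = {gold, teal}

int(A) = {red, blue}
cl(A)  = {red, gold, teal, blue}
∂A     = {gold, teal}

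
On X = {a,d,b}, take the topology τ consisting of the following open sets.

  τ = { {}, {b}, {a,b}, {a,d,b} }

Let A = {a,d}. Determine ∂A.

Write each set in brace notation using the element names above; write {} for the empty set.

interior: largest open inside A is {} (from {})
cl via duality: int({b}) = {b}, so X∖{b} = {a,d}
cl∖int = {a,d}

{a,d}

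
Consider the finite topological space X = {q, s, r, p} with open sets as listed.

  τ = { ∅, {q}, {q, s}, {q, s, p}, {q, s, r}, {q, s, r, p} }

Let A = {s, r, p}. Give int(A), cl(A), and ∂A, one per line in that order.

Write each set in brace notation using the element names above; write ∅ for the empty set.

interior: largest open inside A is ∅ (from ∅)
cl via duality: int({q}) = {q}, so X∖{q} = {s, r, p}
cl∖int = {s, r, p}

int(A) = ∅
cl(A)  = {s, r, p}
∂A     = {s, r, p}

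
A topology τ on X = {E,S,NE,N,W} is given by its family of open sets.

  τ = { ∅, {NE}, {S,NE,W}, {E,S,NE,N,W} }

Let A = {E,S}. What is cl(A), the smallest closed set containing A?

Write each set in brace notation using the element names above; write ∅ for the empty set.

complement {NE,N,W}; its interior {NE}; cl(A) = X∖{NE} = {E,S,N,W}

{E,S,N,W}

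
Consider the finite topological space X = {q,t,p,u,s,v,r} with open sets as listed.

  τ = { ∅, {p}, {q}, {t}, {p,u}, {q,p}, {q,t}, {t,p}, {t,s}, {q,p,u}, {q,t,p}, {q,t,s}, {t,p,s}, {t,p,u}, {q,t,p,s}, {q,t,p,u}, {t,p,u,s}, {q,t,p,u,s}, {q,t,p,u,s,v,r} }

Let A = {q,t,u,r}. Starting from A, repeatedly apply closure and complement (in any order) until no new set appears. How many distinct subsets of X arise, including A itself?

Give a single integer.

10

complement {p,s,v}; its interior {p}; cl(A) = X∖{p} = {q,t,u,s,v,r}
With k = closure, c = complement:
  1. A     = {q,t,u,r}
  2. kA    = {q,t,u,s,v,r}
  3. cA    = {p,s,v}
  4. ckA   = {p}
  5. kcA   = {p,u,s,v,r}
  6. kckA  = {p,u,v,r}
  7. ckcA  = {q,t}
  8. ckckA = {q,t,s}
  9. kckcA = {q,t,s,v,r}
  10. ckckcA = {p,u}
k, c of each give nothing new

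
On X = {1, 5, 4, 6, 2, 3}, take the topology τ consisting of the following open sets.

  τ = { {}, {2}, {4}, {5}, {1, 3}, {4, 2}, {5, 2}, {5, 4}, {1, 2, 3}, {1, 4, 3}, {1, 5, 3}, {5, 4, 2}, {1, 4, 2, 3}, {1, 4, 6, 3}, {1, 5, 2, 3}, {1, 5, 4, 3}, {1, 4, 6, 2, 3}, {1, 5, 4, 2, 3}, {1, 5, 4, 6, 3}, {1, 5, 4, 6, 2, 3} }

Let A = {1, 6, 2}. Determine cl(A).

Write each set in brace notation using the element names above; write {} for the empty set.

{1, 6, 2, 3}

complement {5, 4, 3}; its interior {5, 4}; cl(A) = X∖{5, 4} = {1, 6, 2, 3}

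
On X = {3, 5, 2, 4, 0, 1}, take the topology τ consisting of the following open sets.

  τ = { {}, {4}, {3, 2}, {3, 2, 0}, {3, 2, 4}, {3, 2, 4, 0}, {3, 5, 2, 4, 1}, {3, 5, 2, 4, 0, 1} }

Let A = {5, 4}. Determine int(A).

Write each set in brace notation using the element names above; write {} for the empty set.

{4}

open subsets of A: {}, {4}; so int(A) = {4}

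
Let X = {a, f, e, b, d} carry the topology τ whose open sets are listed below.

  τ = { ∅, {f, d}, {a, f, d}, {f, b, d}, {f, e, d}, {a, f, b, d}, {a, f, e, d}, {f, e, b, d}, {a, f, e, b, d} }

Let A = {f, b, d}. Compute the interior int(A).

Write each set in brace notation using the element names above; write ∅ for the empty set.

{f, b, d}

interior: largest open inside A is {f, b, d} (from ∅, {f, d}, {f, b, d})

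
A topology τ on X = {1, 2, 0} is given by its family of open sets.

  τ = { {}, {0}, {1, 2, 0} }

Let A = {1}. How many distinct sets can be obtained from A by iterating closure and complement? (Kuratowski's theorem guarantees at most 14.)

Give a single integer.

6

X∖A={2, 0}, int(X∖A)={0}, hence cl(A)={1, 2}
Orbit (k=closure, c=complement):
  1. A     = {1}
  2. kA    = {1, 2}
  3. cA    = {2, 0}
  4. ckA   = {0}
  5. kcA   = {1, 2, 0}
  6. ckcA  = {}
(closed under both — stop)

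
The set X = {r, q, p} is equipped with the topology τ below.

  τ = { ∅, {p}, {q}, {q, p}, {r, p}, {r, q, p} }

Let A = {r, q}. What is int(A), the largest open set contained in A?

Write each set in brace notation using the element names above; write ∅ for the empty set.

opens ⊆ A: ∅, {q}; union → int = {q}

{q}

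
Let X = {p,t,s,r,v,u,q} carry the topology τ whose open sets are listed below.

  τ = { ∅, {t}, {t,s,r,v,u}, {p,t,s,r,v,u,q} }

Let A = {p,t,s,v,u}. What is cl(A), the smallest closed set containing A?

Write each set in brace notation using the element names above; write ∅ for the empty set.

{p,t,s,r,v,u,q}

cl via duality: int({r,q}) = ∅, so X∖∅ = {p,t,s,r,v,u,q}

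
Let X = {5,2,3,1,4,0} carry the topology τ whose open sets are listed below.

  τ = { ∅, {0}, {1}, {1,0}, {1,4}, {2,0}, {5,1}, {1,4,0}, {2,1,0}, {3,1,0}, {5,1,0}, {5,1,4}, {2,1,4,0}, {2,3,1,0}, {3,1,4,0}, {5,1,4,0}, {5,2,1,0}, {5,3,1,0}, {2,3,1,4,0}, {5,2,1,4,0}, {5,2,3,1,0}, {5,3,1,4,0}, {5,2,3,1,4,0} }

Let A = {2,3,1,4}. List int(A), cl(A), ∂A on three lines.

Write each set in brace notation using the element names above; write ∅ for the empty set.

int(A) = {1,4}
cl(A)  = {5,2,3,1,4}
∂A     = {5,2,3}

open subsets of A: ∅, {1}, {1,4}; so int(A) = {1,4}
closure: X∖int(X∖A) = X∖{0} = {5,2,3,1,4}
∂A = {5,2,3,1,4} minus {1,4} = {5,2,3}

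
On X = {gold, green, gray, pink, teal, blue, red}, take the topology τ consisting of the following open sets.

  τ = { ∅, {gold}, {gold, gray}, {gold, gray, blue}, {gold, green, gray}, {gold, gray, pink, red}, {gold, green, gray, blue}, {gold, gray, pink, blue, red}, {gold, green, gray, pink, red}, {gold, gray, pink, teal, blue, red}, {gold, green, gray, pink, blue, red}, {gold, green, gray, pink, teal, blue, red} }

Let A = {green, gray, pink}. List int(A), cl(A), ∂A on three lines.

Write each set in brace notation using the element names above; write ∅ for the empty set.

int(A) = ∅
cl(A)  = {green, gray, pink, teal, blue, red}
∂A     = {green, gray, pink, teal, blue, red}

interior: largest open inside A is ∅ (from ∅)
cl via duality: int({gold, teal, blue, red}) = {gold}, so X∖{gold} = {green, gray, pink, teal, blue, red}
cl∖int = {green, gray, pink, teal, blue, red}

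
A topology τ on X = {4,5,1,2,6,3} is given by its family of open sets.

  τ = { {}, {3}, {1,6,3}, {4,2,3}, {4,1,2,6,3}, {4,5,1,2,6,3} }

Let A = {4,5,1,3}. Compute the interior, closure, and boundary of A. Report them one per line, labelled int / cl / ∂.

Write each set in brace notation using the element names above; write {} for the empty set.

U open, U⊆A: {}, {3}. int(A) = ⋃ = {3}
X∖A={2,6}, int(X∖A)={}, hence cl(A)={4,5,1,2,6,3}
∂A: remove int from cl → {4,5,1,2,6}

int(A) = {3}
cl(A)  = {4,5,1,2,6,3}
∂A     = {4,5,1,2,6}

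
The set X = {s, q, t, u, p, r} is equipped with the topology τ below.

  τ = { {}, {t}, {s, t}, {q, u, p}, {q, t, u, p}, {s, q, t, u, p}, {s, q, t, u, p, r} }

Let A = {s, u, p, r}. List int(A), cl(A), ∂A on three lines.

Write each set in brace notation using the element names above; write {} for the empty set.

interior: largest open inside A is {} (from {})
cl via duality: int({q, t}) = {t}, so X∖{t} = {s, q, u, p, r}
cl∖int = {s, q, u, p, r}

int(A) = {}
cl(A)  = {s, q, u, p, r}
∂A     = {s, q, u, p, r}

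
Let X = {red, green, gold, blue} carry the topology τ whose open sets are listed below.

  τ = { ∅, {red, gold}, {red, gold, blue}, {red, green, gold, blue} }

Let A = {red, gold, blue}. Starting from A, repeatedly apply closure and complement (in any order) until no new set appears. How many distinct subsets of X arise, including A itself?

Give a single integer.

X∖A={green}, int(X∖A)=∅, hence cl(A)={red, green, gold, blue}
Orbit (k=closure, c=complement):
  1. A     = {red, gold, blue}
  2. kA    = {red, green, gold, blue}
  3. cA    = {green}
  4. ckA   = ∅
(closed under both — stop)

4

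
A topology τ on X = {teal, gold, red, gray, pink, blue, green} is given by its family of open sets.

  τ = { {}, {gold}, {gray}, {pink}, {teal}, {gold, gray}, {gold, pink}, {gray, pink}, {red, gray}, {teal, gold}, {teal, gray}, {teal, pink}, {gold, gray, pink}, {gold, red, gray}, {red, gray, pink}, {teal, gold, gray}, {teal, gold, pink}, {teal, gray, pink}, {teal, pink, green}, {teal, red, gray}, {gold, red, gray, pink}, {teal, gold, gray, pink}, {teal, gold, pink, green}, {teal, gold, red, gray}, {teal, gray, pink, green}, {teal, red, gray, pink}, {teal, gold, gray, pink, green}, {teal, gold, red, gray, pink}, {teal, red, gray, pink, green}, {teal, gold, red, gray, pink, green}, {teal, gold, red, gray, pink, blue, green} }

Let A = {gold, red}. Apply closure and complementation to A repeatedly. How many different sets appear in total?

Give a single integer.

8

closure: X∖int(X∖A) = X∖{teal, gray, pink, green} = {gold, red, blue}
Let k=closure and c=complement:
  1. A     = {gold, red}
  2. kA    = {gold, red, blue}
  3. cA    = {teal, gray, pink, blue, green}
  4. ckA   = {teal, gray, pink, green}
  5. kcA   = {teal, red, gray, pink, blue, green}
  6. ckcA  = {gold}
  7. kckcA = {gold, blue}
  8. ckckcA = {teal, red, gray, pink, green}
— saturated at 8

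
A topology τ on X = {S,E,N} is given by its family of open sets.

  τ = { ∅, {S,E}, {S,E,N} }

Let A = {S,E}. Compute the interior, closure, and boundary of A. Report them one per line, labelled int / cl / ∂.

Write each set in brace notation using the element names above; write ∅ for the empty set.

interior: largest open inside A is {S,E} (from ∅, {S,E})
cl via duality: int({N}) = ∅, so X∖∅ = {S,E,N}
cl∖int = {N}

int(A) = {S,E}
cl(A)  = {S,E,N}
∂A     = {N}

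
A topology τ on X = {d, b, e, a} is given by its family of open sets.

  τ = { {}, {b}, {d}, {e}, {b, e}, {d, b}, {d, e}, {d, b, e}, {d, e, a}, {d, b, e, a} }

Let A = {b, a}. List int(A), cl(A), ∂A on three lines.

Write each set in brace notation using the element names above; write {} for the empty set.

int(A) = {b}
cl(A)  = {b, a}
∂A     = {a}

open subsets of A: {}, {b}; so int(A) = {b}
closure: X∖int(X∖A) = X∖{d, e} = {b, a}
∂A = {b, a} minus {b} = {a}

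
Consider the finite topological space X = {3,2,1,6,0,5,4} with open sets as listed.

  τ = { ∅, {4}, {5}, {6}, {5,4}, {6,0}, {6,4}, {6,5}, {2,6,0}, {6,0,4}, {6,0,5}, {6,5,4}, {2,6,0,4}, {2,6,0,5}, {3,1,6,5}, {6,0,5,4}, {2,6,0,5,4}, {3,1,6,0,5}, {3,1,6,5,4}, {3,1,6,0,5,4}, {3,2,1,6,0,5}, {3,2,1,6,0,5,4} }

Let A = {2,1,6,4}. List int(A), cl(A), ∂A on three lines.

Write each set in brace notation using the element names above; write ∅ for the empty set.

interior: largest open inside A is {6,4} (from ∅, {6}, {4}, {6,4})
cl via duality: int({3,0,5}) = {5}, so X∖{5} = {3,2,1,6,0,4}
cl∖int = {3,2,1,0}

int(A) = {6,4}
cl(A)  = {3,2,1,6,0,4}
∂A     = {3,2,1,0}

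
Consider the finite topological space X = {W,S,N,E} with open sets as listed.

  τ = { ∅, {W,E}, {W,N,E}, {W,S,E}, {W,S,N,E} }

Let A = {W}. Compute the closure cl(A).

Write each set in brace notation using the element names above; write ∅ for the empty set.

complement {S,N,E}; its interior ∅; cl(A) = X∖∅ = {W,S,N,E}

{W,S,N,E}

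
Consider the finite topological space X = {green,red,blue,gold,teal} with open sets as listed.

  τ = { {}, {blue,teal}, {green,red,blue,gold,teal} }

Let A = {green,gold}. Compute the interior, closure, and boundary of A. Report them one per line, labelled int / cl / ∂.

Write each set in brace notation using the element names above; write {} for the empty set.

U open, U⊆A: {}. int(A) = ⋃ = {}
X∖A={red,blue,teal}, int(X∖A)={blue,teal}, hence cl(A)={green,red,gold}
∂A: remove int from cl → {green,red,gold}

int(A) = {}
cl(A)  = {green,red,gold}
∂A     = {green,red,gold}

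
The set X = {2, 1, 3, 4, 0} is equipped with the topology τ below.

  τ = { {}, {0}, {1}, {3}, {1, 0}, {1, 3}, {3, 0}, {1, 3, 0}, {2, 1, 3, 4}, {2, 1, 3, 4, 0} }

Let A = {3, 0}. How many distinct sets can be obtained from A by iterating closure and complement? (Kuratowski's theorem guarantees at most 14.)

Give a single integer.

4

closure: X∖int(X∖A) = X∖{1} = {2, 3, 4, 0}
Let k=closure and c=complement:
  1. A     = {3, 0}
  2. kA    = {2, 3, 4, 0}
  3. cA    = {2, 1, 4}
  4. ckA   = {1}
— saturated at 4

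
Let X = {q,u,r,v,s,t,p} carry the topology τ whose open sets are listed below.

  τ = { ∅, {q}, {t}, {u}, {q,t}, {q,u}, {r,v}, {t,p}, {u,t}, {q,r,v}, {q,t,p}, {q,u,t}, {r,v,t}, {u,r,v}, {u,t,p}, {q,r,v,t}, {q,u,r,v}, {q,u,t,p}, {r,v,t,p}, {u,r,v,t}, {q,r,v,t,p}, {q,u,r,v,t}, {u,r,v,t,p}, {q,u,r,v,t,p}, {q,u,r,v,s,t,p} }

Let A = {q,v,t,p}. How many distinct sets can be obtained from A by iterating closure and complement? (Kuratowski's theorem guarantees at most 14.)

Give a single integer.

10

cl via duality: int({u,r,s}) = {u}, so X∖{u} = {q,r,v,s,t,p}
Write k for closure, c for complement:
  1. A     = {q,v,t,p}
  2. kA    = {q,r,v,s,t,p}
  3. cA    = {u,r,s}
  4. ckA   = {u}
  5. kcA   = {u,r,v,s}
  6. kckA  = {u,s}
  7. ckcA  = {q,t,p}
  8. ckckA = {q,r,v,t,p}
  9. kckcA = {q,s,t,p}
  10. ckckcA = {u,r,v}
applying k or c yields no new set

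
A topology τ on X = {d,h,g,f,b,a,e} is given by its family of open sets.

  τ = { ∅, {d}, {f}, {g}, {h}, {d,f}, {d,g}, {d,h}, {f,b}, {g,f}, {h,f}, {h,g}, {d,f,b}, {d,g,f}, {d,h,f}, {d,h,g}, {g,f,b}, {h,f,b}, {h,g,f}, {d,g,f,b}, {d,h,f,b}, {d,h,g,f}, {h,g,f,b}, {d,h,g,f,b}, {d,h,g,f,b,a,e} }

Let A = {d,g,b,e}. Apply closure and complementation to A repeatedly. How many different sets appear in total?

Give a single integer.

8

complement {h,f,a}; its interior {h,f}; cl(A) = X∖{h,f} = {d,g,b,a,e}
With k = closure, c = complement:
  1. A     = {d,g,b,e}
  2. kA    = {d,g,b,a,e}
  3. cA    = {h,f,a}
  4. ckA   = {h,f}
  5. kcA   = {h,f,b,a,e}
  6. ckcA  = {d,g}
  7. kckcA = {d,g,a,e}
  8. ckckcA = {h,f,b}
k, c of each give nothing new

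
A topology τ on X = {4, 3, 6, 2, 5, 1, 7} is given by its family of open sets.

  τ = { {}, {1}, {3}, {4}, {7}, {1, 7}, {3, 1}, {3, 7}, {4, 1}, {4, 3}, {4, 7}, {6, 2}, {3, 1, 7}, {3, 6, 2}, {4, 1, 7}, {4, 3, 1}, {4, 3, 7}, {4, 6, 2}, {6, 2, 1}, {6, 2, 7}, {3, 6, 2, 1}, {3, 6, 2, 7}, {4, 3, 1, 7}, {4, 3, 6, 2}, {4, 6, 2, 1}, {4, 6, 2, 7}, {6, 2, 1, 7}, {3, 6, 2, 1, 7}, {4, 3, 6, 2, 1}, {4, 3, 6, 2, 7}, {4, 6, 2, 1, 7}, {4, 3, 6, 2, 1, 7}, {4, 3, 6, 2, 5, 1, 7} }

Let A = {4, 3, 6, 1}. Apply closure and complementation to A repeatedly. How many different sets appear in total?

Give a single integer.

X∖A={2, 5, 7}, int(X∖A)={7}, hence cl(A)={4, 3, 6, 2, 5, 1}
Orbit (k=closure, c=complement):
  1. A     = {4, 3, 6, 1}
  2. kA    = {4, 3, 6, 2, 5, 1}
  3. cA    = {2, 5, 7}
  4. ckA   = {7}
  5. kcA   = {6, 2, 5, 7}
  6. kckA  = {5, 7}
  7. ckcA  = {4, 3, 1}
  8. ckckA = {4, 3, 6, 2, 1}
  9. kckcA = {4, 3, 5, 1}
  10. ckckcA = {6, 2, 7}
(closed under both — stop)

10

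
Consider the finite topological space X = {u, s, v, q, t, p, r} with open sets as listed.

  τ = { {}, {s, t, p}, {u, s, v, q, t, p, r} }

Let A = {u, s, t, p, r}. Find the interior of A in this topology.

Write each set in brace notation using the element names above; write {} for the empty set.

{s, t, p}

U open, U⊆A: {}, {s, t, p}. int(A) = ⋃ = {s, t, p}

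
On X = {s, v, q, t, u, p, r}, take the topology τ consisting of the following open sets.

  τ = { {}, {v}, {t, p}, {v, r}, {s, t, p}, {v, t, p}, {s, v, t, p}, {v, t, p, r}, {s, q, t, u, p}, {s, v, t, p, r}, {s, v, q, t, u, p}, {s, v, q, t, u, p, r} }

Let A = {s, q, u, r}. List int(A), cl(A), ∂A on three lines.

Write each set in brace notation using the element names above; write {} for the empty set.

int(A) = {}
cl(A)  = {s, q, u, r}
∂A     = {s, q, u, r}

interior: largest open inside A is {} (from {})
cl via duality: int({v, t, p}) = {v, t, p}, so X∖{v, t, p} = {s, q, u, r}
cl∖int = {s, q, u, r}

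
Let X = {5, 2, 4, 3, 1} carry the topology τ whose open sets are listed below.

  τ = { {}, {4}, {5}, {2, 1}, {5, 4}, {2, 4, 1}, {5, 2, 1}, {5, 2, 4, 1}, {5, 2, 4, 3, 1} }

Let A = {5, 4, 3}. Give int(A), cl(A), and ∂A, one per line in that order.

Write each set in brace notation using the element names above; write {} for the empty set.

open subsets of A: {}, {4}, {5}, {5, 4}; so int(A) = {5, 4}
closure: X∖int(X∖A) = X∖{2, 1} = {5, 4, 3}
∂A = {5, 4, 3} minus {5, 4} = {3}

int(A) = {5, 4}
cl(A)  = {5, 4, 3}
∂A     = {3}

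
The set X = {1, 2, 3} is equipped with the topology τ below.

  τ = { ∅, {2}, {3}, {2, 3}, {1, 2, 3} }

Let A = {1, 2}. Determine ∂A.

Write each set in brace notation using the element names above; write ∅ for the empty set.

{1}

open subsets of A: ∅, {2}; so int(A) = {2}
closure: X∖int(X∖A) = X∖{3} = {1, 2}
∂A = {1, 2} minus {2} = {1}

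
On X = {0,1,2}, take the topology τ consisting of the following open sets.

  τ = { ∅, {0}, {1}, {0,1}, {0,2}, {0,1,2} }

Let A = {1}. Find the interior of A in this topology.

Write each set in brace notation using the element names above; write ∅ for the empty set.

{1}

opens ⊆ A: ∅, {1}; union → int = {1}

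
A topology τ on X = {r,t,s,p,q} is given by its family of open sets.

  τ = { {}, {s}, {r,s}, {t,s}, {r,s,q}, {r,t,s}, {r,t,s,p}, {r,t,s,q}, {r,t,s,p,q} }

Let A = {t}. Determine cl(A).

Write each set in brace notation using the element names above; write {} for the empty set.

complement {r,s,p,q}; its interior {r,s,q}; cl(A) = X∖{r,s,q} = {t,p}

{t,p}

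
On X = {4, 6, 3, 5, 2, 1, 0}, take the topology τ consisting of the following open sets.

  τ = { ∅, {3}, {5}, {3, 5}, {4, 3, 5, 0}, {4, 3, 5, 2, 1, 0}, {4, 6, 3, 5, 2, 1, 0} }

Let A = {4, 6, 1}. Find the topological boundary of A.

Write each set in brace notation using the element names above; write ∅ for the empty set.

{4, 6, 2, 1, 0}

opens ⊆ A: ∅; union → int = ∅
complement {3, 5, 2, 0}; its interior {3, 5}; cl(A) = X∖{3, 5} = {4, 6, 2, 1, 0}
boundary = {4, 6, 2, 1, 0} ∖ ∅ = {4, 6, 2, 1, 0}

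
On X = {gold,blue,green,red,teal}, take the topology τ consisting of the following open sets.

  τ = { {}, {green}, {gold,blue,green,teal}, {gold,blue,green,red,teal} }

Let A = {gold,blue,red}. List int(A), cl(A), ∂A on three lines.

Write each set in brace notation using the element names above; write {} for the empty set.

int(A) = {}
cl(A)  = {gold,blue,red,teal}
∂A     = {gold,blue,red,teal}

interior: largest open inside A is {} (from {})
cl via duality: int({green,teal}) = {green}, so X∖{green} = {gold,blue,red,teal}
cl∖int = {gold,blue,red,teal}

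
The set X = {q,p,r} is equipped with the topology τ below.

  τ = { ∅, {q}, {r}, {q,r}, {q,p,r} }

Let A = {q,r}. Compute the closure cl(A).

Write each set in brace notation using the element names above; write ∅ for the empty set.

{q,p,r}

complement {p}; its interior ∅; cl(A) = X∖∅ = {q,p,r}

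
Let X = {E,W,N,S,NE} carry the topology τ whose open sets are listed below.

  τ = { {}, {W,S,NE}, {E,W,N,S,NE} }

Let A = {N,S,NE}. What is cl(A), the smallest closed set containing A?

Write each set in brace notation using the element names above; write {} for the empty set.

X∖A={E,W}, int(X∖A)={}, hence cl(A)={E,W,N,S,NE}

{E,W,N,S,NE}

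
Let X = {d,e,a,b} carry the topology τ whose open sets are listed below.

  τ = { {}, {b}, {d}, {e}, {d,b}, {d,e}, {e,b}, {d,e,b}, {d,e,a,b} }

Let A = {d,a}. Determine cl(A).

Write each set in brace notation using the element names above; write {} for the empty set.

cl via duality: int({e,b}) = {e,b}, so X∖{e,b} = {d,a}

{d,a}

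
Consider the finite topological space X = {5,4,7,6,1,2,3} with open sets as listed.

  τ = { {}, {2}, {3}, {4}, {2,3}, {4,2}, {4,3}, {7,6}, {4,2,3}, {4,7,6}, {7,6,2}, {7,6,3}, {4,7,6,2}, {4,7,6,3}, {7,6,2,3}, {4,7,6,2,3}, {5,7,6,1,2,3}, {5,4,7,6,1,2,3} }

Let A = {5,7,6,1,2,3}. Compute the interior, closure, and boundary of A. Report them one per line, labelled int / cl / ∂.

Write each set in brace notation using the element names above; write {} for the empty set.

int(A) = {5,7,6,1,2,3}
cl(A)  = {5,7,6,1,2,3}
∂A     = {}

interior: largest open inside A is {5,7,6,1,2,3} (from {}, {2}, {3}, {7,6}, {2,3}, {7,6,3}, {7,6,2}, {7,6,2,3}, {5,7,6,1,2,3})
cl via duality: int({4}) = {4}, so X∖{4} = {5,7,6,1,2,3}
cl∖int = {}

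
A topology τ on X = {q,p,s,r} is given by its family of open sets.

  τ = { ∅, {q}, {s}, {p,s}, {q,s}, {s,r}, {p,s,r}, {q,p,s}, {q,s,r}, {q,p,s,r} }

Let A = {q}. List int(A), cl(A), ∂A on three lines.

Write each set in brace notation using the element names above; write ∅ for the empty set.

U open, U⊆A: ∅, {q}. int(A) = ⋃ = {q}
X∖A={p,s,r}, int(X∖A)={p,s,r}, hence cl(A)={q}
∂A: remove int from cl → ∅

int(A) = {q}
cl(A)  = {q}
∂A     = ∅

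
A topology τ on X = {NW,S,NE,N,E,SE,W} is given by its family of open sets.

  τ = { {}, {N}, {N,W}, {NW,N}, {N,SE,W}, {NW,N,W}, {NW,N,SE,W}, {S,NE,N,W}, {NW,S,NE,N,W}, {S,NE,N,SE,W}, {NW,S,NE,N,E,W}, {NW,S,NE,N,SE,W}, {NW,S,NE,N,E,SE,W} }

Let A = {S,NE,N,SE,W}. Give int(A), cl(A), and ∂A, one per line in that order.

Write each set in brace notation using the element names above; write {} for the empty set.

open subsets of A: {}, {N}, {N,W}, {N,SE,W}, {S,NE,N,W}, {S,NE,N,SE,W}; so int(A) = {S,NE,N,SE,W}
closure: X∖int(X∖A) = X∖{} = {NW,S,NE,N,E,SE,W}
∂A = {NW,S,NE,N,E,SE,W} minus {S,NE,N,SE,W} = {NW,E}

int(A) = {S,NE,N,SE,W}
cl(A)  = {NW,S,NE,N,E,SE,W}
∂A     = {NW,E}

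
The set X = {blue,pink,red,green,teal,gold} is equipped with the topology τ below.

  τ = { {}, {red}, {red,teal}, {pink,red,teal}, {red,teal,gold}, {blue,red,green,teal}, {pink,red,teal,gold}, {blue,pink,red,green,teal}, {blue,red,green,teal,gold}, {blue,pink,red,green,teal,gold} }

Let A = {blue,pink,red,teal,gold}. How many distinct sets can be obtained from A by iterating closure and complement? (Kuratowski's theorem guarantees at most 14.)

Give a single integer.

cl via duality: int({green}) = {}, so X∖{} = {blue,pink,red,green,teal,gold}
Write k for closure, c for complement:
  1. A     = {blue,pink,red,teal,gold}
  2. kA    = {blue,pink,red,green,teal,gold}
  3. cA    = {green}
  4. ckA   = {}
  5. kcA   = {blue,green}
  6. ckcA  = {pink,red,teal,gold}
applying k or c yields no new set

6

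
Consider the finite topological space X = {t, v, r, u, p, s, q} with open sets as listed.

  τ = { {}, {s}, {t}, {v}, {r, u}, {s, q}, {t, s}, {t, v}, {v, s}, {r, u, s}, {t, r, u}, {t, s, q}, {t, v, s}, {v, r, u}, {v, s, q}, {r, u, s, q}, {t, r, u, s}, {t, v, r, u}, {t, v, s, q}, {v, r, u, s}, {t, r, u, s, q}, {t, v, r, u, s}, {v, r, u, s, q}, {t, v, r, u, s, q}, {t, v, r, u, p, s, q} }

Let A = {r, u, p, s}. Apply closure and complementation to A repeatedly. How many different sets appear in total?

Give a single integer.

8

cl via duality: int({t, v, q}) = {t, v}, so X∖{t, v} = {r, u, p, s, q}
Write k for closure, c for complement:
  1. A     = {r, u, p, s}
  2. kA    = {r, u, p, s, q}
  3. cA    = {t, v, q}
  4. ckA   = {t, v}
  5. kcA   = {t, v, p, q}
  6. kckA  = {t, v, p}
  7. ckcA  = {r, u, s}
  8. ckckA = {r, u, s, q}
applying k or c yields no new set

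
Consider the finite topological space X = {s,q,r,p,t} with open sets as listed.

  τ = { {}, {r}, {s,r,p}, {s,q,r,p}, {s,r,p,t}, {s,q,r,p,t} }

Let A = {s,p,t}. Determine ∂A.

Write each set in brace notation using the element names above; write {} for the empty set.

{s,q,p,t}

open subsets of A: {}; so int(A) = {}
closure: X∖int(X∖A) = X∖{r} = {s,q,p,t}
∂A = {s,q,p,t} minus {} = {s,q,p,t}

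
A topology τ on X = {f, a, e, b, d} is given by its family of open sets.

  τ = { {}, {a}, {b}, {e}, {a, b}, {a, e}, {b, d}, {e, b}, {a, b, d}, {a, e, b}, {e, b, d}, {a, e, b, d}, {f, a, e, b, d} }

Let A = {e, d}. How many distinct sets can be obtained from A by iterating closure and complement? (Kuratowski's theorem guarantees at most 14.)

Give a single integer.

8

X∖A={f, a, b}, int(X∖A)={a, b}, hence cl(A)={f, e, d}
Orbit (k=closure, c=complement):
  1. A     = {e, d}
  2. kA    = {f, e, d}
  3. cA    = {f, a, b}
  4. ckA   = {a, b}
  5. kcA   = {f, a, b, d}
  6. ckcA  = {e}
  7. kckcA = {f, e}
  8. ckckcA = {a, b, d}
(closed under both — stop)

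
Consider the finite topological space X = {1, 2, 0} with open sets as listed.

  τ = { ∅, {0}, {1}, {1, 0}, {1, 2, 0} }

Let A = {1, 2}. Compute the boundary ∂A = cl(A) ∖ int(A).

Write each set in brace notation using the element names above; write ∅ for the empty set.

opens ⊆ A: ∅, {1}; union → int = {1}
complement {0}; its interior {0}; cl(A) = X∖{0} = {1, 2}
boundary = {1, 2} ∖ {1} = {2}

{2}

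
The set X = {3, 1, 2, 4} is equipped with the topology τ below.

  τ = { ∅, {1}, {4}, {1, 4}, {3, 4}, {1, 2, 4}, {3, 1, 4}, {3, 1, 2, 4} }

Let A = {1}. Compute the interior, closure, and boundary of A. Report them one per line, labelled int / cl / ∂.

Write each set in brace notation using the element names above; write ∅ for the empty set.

interior: largest open inside A is {1} (from ∅, {1})
cl via duality: int({3, 2, 4}) = {3, 4}, so X∖{3, 4} = {1, 2}
cl∖int = {2}

int(A) = {1}
cl(A)  = {1, 2}
∂A     = {2}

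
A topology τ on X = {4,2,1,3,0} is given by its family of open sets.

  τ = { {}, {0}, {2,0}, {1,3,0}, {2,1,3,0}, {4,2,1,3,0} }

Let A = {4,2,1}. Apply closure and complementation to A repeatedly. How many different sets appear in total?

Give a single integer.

X∖A={3,0}, int(X∖A)={0}, hence cl(A)={4,2,1,3}
Orbit (k=closure, c=complement):
  1. A     = {4,2,1}
  2. kA    = {4,2,1,3}
  3. cA    = {3,0}
  4. ckA   = {0}
  5. kcA   = {4,2,1,3,0}
  6. ckcA  = {}
(closed under both — stop)

6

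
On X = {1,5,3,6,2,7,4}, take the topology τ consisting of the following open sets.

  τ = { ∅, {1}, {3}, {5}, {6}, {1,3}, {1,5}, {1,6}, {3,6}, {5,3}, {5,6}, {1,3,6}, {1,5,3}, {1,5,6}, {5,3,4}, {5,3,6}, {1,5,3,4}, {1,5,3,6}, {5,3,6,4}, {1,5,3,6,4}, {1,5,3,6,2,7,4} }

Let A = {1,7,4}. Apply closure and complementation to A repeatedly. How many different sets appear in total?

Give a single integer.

8

cl via duality: int({5,3,6,2}) = {5,3,6}, so X∖{5,3,6} = {1,2,7,4}
Write k for closure, c for complement:
  1. A     = {1,7,4}
  2. kA    = {1,2,7,4}
  3. cA    = {5,3,6,2}
  4. ckA   = {5,3,6}
  5. kcA   = {5,3,6,2,7,4}
  6. ckcA  = {1}
  7. kckcA = {1,2,7}
  8. ckckcA = {5,3,6,4}
applying k or c yields no new set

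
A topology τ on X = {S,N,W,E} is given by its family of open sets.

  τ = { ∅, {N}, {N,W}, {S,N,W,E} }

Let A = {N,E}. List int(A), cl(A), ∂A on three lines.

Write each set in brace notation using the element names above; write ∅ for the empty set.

int(A) = {N}
cl(A)  = {S,N,W,E}
∂A     = {S,W,E}

U open, U⊆A: ∅, {N}. int(A) = ⋃ = {N}
X∖A={S,W}, int(X∖A)=∅, hence cl(A)={S,N,W,E}
∂A: remove int from cl → {S,W,E}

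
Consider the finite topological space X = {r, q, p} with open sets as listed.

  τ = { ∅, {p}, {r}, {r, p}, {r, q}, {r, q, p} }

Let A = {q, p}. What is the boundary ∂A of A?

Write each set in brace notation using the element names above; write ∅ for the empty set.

{q}

interior: largest open inside A is {p} (from ∅, {p})
cl via duality: int({r}) = {r}, so X∖{r} = {q, p}
cl∖int = {q}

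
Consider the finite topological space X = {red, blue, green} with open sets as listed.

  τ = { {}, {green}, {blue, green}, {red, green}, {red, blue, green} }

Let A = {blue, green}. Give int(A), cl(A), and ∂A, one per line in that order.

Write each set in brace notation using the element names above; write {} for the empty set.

opens ⊆ A: {}, {green}, {blue, green}; union → int = {blue, green}
complement {red}; its interior {}; cl(A) = X∖{} = {red, blue, green}
boundary = {red, blue, green} ∖ {blue, green} = {red}

int(A) = {blue, green}
cl(A)  = {red, blue, green}
∂A     = {red}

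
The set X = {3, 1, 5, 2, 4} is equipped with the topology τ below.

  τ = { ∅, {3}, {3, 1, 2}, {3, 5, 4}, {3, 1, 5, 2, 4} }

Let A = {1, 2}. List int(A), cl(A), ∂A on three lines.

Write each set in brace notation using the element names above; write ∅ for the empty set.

int(A) = ∅
cl(A)  = {1, 2}
∂A     = {1, 2}

opens ⊆ A: ∅; union → int = ∅
complement {3, 5, 4}; its interior {3, 5, 4}; cl(A) = X∖{3, 5, 4} = {1, 2}
boundary = {1, 2} ∖ ∅ = {1, 2}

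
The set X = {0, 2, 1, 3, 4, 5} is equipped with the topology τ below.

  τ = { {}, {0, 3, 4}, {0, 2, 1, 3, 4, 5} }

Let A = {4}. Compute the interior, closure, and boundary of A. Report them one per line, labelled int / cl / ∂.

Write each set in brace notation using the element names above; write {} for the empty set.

int(A) = {}
cl(A)  = {0, 2, 1, 3, 4, 5}
∂A     = {0, 2, 1, 3, 4, 5}

interior: largest open inside A is {} (from {})
cl via duality: int({0, 2, 1, 3, 5}) = {}, so X∖{} = {0, 2, 1, 3, 4, 5}
cl∖int = {0, 2, 1, 3, 4, 5}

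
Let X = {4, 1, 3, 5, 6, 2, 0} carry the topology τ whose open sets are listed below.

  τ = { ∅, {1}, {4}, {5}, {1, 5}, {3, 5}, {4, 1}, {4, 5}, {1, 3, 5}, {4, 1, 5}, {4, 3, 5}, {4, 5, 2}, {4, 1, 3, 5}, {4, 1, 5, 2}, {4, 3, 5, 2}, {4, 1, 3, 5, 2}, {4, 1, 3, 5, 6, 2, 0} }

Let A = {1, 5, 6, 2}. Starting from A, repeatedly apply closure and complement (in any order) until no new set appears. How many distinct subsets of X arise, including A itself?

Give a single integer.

8

X∖A={4, 3, 0}, int(X∖A)={4}, hence cl(A)={1, 3, 5, 6, 2, 0}
Orbit (k=closure, c=complement):
  1. A     = {1, 5, 6, 2}
  2. kA    = {1, 3, 5, 6, 2, 0}
  3. cA    = {4, 3, 0}
  4. ckA   = {4}
  5. kcA   = {4, 3, 6, 2, 0}
  6. kckA  = {4, 6, 2, 0}
  7. ckcA  = {1, 5}
  8. ckckA = {1, 3, 5}
(closed under both — stop)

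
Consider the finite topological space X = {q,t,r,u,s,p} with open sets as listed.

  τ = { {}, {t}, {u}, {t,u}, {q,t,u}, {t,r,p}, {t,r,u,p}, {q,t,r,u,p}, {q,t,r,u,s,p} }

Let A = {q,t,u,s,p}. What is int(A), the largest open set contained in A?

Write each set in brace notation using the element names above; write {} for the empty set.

opens ⊆ A: {}, {t}, {u}, {t,u}, {q,t,u}; union → int = {q,t,u}

{q,t,u}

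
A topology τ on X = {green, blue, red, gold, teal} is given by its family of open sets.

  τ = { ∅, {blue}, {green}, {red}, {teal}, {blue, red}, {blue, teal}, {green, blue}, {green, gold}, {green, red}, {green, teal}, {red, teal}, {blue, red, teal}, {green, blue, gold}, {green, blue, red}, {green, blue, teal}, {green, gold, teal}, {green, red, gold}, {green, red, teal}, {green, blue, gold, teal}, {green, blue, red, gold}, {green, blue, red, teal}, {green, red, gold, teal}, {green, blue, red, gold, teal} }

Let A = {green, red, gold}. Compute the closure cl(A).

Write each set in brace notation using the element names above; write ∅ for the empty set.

{green, red, gold}

complement {blue, teal}; its interior {blue, teal}; cl(A) = X∖{blue, teal} = {green, red, gold}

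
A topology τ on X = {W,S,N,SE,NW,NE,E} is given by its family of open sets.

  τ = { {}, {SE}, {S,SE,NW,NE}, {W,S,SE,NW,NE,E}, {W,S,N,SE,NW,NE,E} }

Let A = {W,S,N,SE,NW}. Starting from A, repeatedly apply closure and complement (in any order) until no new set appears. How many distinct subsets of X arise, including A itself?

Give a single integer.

6

cl via duality: int({NE,E}) = {}, so X∖{} = {W,S,N,SE,NW,NE,E}
Write k for closure, c for complement:
  1. A     = {W,S,N,SE,NW}
  2. kA    = {W,S,N,SE,NW,NE,E}
  3. cA    = {NE,E}
  4. ckA   = {}
  5. kcA   = {W,S,N,NW,NE,E}
  6. ckcA  = {SE}
applying k or c yields no new set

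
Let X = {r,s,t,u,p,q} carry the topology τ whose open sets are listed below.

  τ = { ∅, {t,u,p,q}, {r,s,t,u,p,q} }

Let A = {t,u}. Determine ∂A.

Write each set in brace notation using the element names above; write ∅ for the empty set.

opens ⊆ A: ∅; union → int = ∅
complement {r,s,p,q}; its interior ∅; cl(A) = X∖∅ = {r,s,t,u,p,q}
boundary = {r,s,t,u,p,q} ∖ ∅ = {r,s,t,u,p,q}

{r,s,t,u,p,q}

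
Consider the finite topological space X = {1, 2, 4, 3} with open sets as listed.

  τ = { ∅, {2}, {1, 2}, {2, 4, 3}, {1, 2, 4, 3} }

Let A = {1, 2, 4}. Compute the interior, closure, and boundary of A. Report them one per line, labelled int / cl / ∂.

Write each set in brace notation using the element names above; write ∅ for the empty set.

interior: largest open inside A is {1, 2} (from ∅, {2}, {1, 2})
cl via duality: int({3}) = ∅, so X∖∅ = {1, 2, 4, 3}
cl∖int = {4, 3}

int(A) = {1, 2}
cl(A)  = {1, 2, 4, 3}
∂A     = {4, 3}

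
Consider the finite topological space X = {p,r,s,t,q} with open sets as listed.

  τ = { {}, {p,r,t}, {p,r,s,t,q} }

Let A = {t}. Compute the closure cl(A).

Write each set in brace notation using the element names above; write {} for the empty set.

{p,r,s,t,q}

complement {p,r,s,q}; its interior {}; cl(A) = X∖{} = {p,r,s,t,q}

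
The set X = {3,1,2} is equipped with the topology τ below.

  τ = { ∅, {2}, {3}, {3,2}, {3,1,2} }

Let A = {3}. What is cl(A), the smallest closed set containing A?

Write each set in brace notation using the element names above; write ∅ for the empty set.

{3,1}

closure: X∖int(X∖A) = X∖{2} = {3,1}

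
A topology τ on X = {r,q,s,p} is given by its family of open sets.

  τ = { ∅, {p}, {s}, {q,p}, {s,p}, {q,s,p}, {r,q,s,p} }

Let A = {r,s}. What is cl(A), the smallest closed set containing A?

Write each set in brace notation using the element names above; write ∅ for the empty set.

X∖A={q,p}, int(X∖A)={q,p}, hence cl(A)={r,s}

{r,s}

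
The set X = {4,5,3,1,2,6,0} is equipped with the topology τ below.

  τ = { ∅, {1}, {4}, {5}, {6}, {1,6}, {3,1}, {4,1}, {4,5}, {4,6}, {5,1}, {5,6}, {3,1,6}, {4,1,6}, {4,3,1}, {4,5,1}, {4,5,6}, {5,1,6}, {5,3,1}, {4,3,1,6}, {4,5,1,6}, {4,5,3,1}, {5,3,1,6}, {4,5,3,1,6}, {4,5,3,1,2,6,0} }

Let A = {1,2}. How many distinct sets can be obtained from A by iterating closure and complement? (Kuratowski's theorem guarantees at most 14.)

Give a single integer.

8

X∖A={4,5,3,6,0}, int(X∖A)={4,5,6}, hence cl(A)={3,1,2,0}
Orbit (k=closure, c=complement):
  1. A     = {1,2}
  2. kA    = {3,1,2,0}
  3. cA    = {4,5,3,6,0}
  4. ckA   = {4,5,6}
  5. kcA   = {4,5,3,2,6,0}
  6. kckA  = {4,5,2,6,0}
  7. ckcA  = {1}
  8. ckckA = {3,1}
(closed under both — stop)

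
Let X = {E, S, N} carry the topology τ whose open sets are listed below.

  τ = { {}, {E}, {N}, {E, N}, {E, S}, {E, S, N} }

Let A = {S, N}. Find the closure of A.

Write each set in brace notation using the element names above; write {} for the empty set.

{S, N}

complement {E}; its interior {E}; cl(A) = X∖{E} = {S, N}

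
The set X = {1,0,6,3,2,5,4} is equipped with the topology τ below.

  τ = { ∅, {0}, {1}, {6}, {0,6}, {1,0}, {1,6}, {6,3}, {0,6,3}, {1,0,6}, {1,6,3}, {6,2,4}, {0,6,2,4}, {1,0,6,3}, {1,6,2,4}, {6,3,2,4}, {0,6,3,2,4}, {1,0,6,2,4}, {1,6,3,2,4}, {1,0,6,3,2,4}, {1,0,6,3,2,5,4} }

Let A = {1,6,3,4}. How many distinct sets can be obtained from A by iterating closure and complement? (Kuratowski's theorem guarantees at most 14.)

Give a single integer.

8

cl via duality: int({0,2,5}) = {0}, so X∖{0} = {1,6,3,2,5,4}
Write k for closure, c for complement:
  1. A     = {1,6,3,4}
  2. kA    = {1,6,3,2,5,4}
  3. cA    = {0,2,5}
  4. ckA   = {0}
  5. kcA   = {0,2,5,4}
  6. kckA  = {0,5}
  7. ckcA  = {1,6,3}
  8. ckckA = {1,6,3,2,4}
applying k or c yields no new set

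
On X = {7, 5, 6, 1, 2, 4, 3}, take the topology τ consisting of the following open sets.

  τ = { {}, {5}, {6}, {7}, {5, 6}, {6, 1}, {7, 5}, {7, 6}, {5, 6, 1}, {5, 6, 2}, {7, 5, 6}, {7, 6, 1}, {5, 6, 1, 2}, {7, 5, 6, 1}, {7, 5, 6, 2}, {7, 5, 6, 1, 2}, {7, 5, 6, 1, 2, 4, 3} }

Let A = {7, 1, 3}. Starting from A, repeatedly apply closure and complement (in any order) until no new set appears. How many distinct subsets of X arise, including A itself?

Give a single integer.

closure: X∖int(X∖A) = X∖{5, 6, 2} = {7, 1, 4, 3}
Let k=closure and c=complement:
  1. A     = {7, 1, 3}
  2. kA    = {7, 1, 4, 3}
  3. cA    = {5, 6, 2, 4}
  4. ckA   = {5, 6, 2}
  5. kcA   = {5, 6, 1, 2, 4, 3}
  6. ckcA  = {7}
  7. kckcA = {7, 4, 3}
  8. ckckcA = {5, 6, 1, 2}
— saturated at 8

8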